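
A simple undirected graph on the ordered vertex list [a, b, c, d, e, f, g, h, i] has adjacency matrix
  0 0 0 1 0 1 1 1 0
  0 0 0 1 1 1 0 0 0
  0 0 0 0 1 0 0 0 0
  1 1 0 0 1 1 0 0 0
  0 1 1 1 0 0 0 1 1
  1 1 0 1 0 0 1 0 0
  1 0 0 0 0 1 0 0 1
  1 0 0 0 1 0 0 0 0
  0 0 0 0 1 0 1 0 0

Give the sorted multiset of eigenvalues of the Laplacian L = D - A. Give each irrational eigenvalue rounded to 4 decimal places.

Each diagonal entry of L is the vertex degree and each off-diagonal entry is -1 where an edge is present, 0 otherwise; in the order [a, b, c, d, e, f, g, h, i] the diagonal is [4, 3, 1, 4, 5, 4, 3, 2, 2]. L is symmetric positive semidefinite, so every eigenvalue is real and nonnegative. There is one zero in the spectrum, matching the 1 component. The largest eigenvalue, 6.4228, is at most the vertex count 9.

[0, 0.8602, 1.5685, 1.8201, 2.5365, 4.1939, 5.1355, 5.4625, 6.4228]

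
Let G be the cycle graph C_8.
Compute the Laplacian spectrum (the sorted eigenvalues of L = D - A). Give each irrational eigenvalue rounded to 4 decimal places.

The graph has 8 vertices and degree multiset [2, 2, 2, 2, 2, 2, 2, 2]; D is the diagonal matrix of degrees and L = D - A. The multiplicity of 0 as a Laplacian eigenvalue equals the number of connected components. The single zero eigenvalue shows the graph is connected. By the matrix-tree theorem the graph has (1/8) * product of the nonzero eigenvalues = 8 spanning trees.

[0, 0.5858, 0.5858, 2, 2, 3.4142, 3.4142, 4]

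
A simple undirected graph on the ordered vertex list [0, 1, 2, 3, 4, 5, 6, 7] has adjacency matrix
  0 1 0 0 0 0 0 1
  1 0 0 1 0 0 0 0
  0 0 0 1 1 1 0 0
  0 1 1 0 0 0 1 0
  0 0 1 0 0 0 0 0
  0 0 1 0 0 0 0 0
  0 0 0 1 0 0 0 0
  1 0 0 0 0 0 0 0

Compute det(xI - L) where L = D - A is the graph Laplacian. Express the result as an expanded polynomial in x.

Reading degrees in the order [0, 1, 2, 3, 4, 5, 6, 7] gives [2, 2, 3, 3, 1, 1, 1, 1]; set D = diag(2, 2, 3, 3, 1, 1, 1, 1) and form L = D - A. Computing det(xI - L) by cofactor expansion (or equivalently via sum-over-permutations) gives x^8 - 14x^7 + 76x^6 - 204x^5 + 287x^4 - 208x^3 + 70x^2 - 8x. The coefficient of x^7 equals -trace(L) = -14, matching the sum of degrees.

x^8 - 14x^7 + 76x^6 - 204x^5 + 287x^4 - 208x^3 + 70x^2 - 8x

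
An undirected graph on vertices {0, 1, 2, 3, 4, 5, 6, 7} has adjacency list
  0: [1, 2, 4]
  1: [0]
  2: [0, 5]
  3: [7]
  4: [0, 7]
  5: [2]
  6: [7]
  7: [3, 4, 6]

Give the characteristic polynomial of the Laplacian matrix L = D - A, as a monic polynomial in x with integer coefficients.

Each diagonal entry of L is the vertex degree and each off-diagonal entry is -1 where an edge is present, 0 otherwise; in the order [0, 1, 2, 3, 4, 5, 6, 7] the diagonal is [3, 1, 2, 1, 2, 1, 1, 3]. Computing det(xI - L) by cofactor expansion (or equivalently via sum-over-permutations) gives x^8 - 14x^7 + 76x^6 - 204x^5 + 288x^4 - 210x^3 + 71x^2 - 8x. Since p(0) = det(-L) = 0, x divides p(x).

x^8 - 14x^7 + 76x^6 - 204x^5 + 288x^4 - 210x^3 + 71x^2 - 8x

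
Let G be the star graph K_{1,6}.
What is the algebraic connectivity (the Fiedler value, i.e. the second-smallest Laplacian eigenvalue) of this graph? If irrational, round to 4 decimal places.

1

The graph has 7 vertices and degree multiset [6, 1, 1, 1, 1, 1, 1]; D is the diagonal matrix of degrees and L = D - A. The sorted Laplacian eigenvalues are [0, 1, 1, 1, 1, 1, 7]; the algebraic connectivity is the second entry, 1. The eigenvalues sum to 12, which equals trace(L) = 2|E|.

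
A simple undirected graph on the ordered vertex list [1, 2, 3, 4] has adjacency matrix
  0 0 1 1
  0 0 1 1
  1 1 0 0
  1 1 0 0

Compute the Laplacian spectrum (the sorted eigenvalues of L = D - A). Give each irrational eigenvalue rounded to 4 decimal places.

With the vertex order [1, 2, 3, 4], the degrees are [2, 2, 2, 2], giving D = diag(2, 2, 2, 2) and L = D - A. The multiplicity of 0 as a Laplacian eigenvalue equals the number of connected components.

[0, 2, 2, 4]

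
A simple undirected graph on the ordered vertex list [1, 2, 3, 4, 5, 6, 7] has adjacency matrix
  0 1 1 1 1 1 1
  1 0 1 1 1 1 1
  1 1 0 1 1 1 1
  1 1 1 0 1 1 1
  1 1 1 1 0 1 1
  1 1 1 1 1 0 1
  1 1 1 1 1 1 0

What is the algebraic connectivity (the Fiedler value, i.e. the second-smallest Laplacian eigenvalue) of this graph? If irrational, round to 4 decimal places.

7

Each diagonal entry of L is the vertex degree and each off-diagonal entry is -1 where an edge is present, 0 otherwise; in the order [1, 2, 3, 4, 5, 6, 7] the diagonal is [6, 6, 6, 6, 6, 6, 6]. Computing the eigenvalues of L and sorting gives [0, 7, 7, 7, 7, 7, 7]. The Fiedler value lambda_2 = 7 is strictly positive, so the graph is connected. By the matrix-tree theorem the graph has (1/7) * product of the nonzero eigenvalues = 16807 spanning trees.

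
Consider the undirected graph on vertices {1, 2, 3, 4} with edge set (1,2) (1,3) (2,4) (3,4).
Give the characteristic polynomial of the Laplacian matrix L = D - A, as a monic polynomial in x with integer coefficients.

Each diagonal entry of L is the vertex degree and each off-diagonal entry is -1 where an edge is present, 0 otherwise; in the order [1, 2, 3, 4] the diagonal is [2, 2, 2, 2]. L has integer entries, so p(x) = det(xI - L) has integer coefficients. Expanding the determinant yields x^4 - 8x^3 + 20x^2 - 16x. The coefficient of x^3 equals -trace(L) = -8, matching the sum of degrees.

x^4 - 8x^3 + 20x^2 - 16x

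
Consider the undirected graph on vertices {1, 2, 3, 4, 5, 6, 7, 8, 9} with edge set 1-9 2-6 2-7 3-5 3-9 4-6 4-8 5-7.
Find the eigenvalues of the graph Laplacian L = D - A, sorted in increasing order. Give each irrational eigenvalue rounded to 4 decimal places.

[0, 0.1206, 0.4679, 1, 1.6527, 2.3473, 3, 3.5321, 3.8794]

Each diagonal entry of L is the vertex degree and each off-diagonal entry is -1 where an edge is present, 0 otherwise; in the order [1, 2, 3, 4, 5, 6, 7, 8, 9] the diagonal is [1, 2, 2, 2, 2, 2, 2, 1, 2]. Since every row of L sums to 0, the all-ones vector is in the kernel and 0 is an eigenvalue.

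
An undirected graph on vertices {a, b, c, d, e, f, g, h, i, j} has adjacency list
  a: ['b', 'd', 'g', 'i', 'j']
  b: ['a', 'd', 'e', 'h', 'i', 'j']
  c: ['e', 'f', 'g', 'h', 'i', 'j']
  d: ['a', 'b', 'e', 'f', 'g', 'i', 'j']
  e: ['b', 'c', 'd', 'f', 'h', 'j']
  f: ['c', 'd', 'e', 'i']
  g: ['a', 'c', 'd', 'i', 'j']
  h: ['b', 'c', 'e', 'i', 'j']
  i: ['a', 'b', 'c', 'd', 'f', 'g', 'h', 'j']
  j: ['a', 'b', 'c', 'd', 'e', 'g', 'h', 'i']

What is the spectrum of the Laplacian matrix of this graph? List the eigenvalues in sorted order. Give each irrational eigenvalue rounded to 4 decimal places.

[0, 3.4974, 4.0992, 4.9799, 6.3390, 6.9454, 7.4528, 8.1772, 9.1140, 9.3951]

Each diagonal entry of L is the vertex degree and each off-diagonal entry is -1 where an edge is present, 0 otherwise; in the order [a, b, c, d, e, f, g, h, i, j] the diagonal is [5, 6, 6, 7, 6, 4, 5, 5, 8, 8]. L is symmetric positive semidefinite, so every eigenvalue is real and nonnegative. The single zero eigenvalue shows the graph is connected. The largest eigenvalue, 9.3951, is at most the vertex count 10.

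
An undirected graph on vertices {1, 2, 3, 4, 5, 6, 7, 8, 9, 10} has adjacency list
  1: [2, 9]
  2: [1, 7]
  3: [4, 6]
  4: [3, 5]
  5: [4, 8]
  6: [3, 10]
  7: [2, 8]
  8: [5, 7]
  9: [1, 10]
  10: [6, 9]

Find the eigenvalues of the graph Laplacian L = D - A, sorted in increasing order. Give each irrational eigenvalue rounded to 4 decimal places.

Each diagonal entry of L is the vertex degree and each off-diagonal entry is -1 where an edge is present, 0 otherwise; in the order [1, 2, 3, 4, 5, 6, 7, 8, 9, 10] the diagonal is [2, 2, 2, 2, 2, 2, 2, 2, 2, 2]. Since every row of L sums to 0, the all-ones vector is in the kernel and 0 is an eigenvalue. The single zero eigenvalue shows the graph is connected. The eigenvalues sum to 20, which equals trace(L) = 2|E|. There is one zero in the spectrum, matching the 1 component.

[0, 0.3820, 0.3820, 1.3820, 1.3820, 2.6180, 2.6180, 3.6180, 3.6180, 4]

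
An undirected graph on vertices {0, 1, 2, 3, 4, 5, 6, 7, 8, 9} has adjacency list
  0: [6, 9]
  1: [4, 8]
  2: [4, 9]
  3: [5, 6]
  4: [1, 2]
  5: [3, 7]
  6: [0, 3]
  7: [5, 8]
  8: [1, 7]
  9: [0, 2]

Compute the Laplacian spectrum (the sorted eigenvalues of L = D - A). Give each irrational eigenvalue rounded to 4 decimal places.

[0, 0.3820, 0.3820, 1.3820, 1.3820, 2.6180, 2.6180, 3.6180, 3.6180, 4]

With the vertex order [0, 1, 2, 3, 4, 5, 6, 7, 8, 9], the degrees are [2, 2, 2, 2, 2, 2, 2, 2, 2, 2], giving D = diag(2, 2, 2, 2, 2, 2, 2, 2, 2, 2) and L = D - A. The multiplicity of 0 as a Laplacian eigenvalue equals the number of connected components. The largest eigenvalue, 4, is at most the vertex count 10.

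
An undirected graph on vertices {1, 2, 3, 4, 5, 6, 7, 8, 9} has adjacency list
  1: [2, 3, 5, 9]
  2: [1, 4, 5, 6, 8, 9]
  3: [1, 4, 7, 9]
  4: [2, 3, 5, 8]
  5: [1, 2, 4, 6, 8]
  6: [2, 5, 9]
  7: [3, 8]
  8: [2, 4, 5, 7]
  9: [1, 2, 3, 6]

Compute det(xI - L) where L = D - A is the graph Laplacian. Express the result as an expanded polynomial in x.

With the vertex order [1, 2, 3, 4, 5, 6, 7, 8, 9], the degrees are [4, 6, 4, 4, 5, 3, 2, 4, 4], giving D = diag(4, 6, 4, 4, 5, 3, 2, 4, 4) and L = D - A. Computing det(xI - L) by cofactor expansion (or equivalently via sum-over-permutations) gives x^9 - 36x^8 + 553x^7 - 4724x^6 + 24485x^5 - 78624x^4 + 152234x^3 - 161826x^2 + 71901x. The constant term is 0 because L is singular (the all-ones vector lies in its kernel).

x^9 - 36x^8 + 553x^7 - 4724x^6 + 24485x^5 - 78624x^4 + 152234x^3 - 161826x^2 + 71901x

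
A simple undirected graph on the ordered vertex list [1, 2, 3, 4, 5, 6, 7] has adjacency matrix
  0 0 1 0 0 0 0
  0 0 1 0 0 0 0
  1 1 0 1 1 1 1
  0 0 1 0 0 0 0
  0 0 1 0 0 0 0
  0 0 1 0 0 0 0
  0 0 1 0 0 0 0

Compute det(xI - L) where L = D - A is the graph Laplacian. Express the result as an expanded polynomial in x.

With the vertex order [1, 2, 3, 4, 5, 6, 7], the degrees are [1, 1, 6, 1, 1, 1, 1], giving D = diag(1, 1, 6, 1, 1, 1, 1) and L = D - A. The eigenvalues of L are [0, 1, 1, 1, 1, 1, 7]; the characteristic polynomial is the product of (x - lambda_i), which multiplies out to x^7 - 12x^6 + 45x^5 - 80x^4 + 75x^3 - 36x^2 + 7x. The coefficient of x^6 equals -trace(L) = -12, matching the sum of degrees. By the matrix-tree theorem the graph has (1/7) * product of the nonzero eigenvalues = 1 spanning tree.

x^7 - 12x^6 + 45x^5 - 80x^4 + 75x^3 - 36x^2 + 7x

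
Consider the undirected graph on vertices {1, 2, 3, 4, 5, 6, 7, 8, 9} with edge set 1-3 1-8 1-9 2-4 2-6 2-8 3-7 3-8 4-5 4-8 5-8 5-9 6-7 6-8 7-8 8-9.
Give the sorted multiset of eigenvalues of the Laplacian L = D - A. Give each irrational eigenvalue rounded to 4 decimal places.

Reading degrees in the order [1, 2, 3, 4, 5, 6, 7, 8, 9] gives [3, 3, 3, 3, 3, 3, 3, 8, 3]; set D = diag(3, 3, 3, 3, 3, 3, 3, 8, 3) and form L = D - A. Since every row of L sums to 0, the all-ones vector is in the kernel and 0 is an eigenvalue. There is one zero in the spectrum, matching the 1 component.

[0, 1.5858, 1.5858, 3, 3, 4.4142, 4.4142, 5, 9]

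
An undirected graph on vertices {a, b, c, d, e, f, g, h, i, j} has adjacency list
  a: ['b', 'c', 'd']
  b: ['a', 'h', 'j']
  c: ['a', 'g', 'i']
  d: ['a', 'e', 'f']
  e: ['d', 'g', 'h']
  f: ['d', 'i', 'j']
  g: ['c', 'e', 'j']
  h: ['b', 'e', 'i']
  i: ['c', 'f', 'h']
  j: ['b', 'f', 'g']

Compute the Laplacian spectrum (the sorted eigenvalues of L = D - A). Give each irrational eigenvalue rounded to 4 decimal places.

With the vertex order [a, b, c, d, e, f, g, h, i, j], the degrees are [3, 3, 3, 3, 3, 3, 3, 3, 3, 3], giving D = diag(3, 3, 3, 3, 3, 3, 3, 3, 3, 3) and L = D - A. Since every row of L sums to 0, the all-ones vector is in the kernel and 0 is an eigenvalue. The single zero eigenvalue shows the graph is connected. There is one zero in the spectrum, matching the 1 component. By the matrix-tree theorem the graph has (1/10) * product of the nonzero eigenvalues = 2000 spanning trees.

[0, 2, 2, 2, 2, 2, 5, 5, 5, 5]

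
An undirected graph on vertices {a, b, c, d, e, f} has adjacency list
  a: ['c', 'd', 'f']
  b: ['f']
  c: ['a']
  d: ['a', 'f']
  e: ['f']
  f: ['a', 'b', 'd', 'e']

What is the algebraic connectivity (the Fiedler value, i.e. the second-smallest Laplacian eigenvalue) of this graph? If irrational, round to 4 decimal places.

Each diagonal entry of L is the vertex degree and each off-diagonal entry is -1 where an edge is present, 0 otherwise; in the order [a, b, c, d, e, f] the diagonal is [3, 1, 1, 2, 1, 4]. The smallest Laplacian eigenvalue is always 0. The next one, lambda_2 = 0.6314, measures how hard the graph is to disconnect: larger values mean better connectivity. The eigenvalues sum to 12, which equals trace(L) = 2|E|.

0.6314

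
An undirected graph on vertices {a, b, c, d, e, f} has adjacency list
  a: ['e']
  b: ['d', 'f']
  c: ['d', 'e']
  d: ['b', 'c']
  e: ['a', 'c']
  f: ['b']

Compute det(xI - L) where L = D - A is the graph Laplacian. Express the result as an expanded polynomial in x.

x^6 - 10x^5 + 36x^4 - 56x^3 + 35x^2 - 6x

With the vertex order [a, b, c, d, e, f], the degrees are [1, 2, 2, 2, 2, 1], giving D = diag(1, 2, 2, 2, 2, 1) and L = D - A. L has integer entries, so p(x) = det(xI - L) has integer coefficients. Expanding the determinant yields x^6 - 10x^5 + 36x^4 - 56x^3 + 35x^2 - 6x. The constant term is 0 because L is singular (the all-ones vector lies in its kernel). The eigenvalues sum to 10, which equals trace(L) = 2|E|.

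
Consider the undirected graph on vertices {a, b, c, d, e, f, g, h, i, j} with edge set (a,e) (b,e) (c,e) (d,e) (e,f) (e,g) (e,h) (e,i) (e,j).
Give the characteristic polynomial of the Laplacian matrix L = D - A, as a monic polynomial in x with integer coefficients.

x^10 - 18x^9 + 108x^8 - 336x^7 + 630x^6 - 756x^5 + 588x^4 - 288x^3 + 81x^2 - 10x

Each diagonal entry of L is the vertex degree and each off-diagonal entry is -1 where an edge is present, 0 otherwise; in the order [a, b, c, d, e, f, g, h, i, j] the diagonal is [1, 1, 1, 1, 9, 1, 1, 1, 1, 1]. L has integer entries, so p(x) = det(xI - L) has integer coefficients. Expanding the determinant yields x^10 - 18x^9 + 108x^8 - 336x^7 + 630x^6 - 756x^5 + 588x^4 - 288x^3 + 81x^2 - 10x. The coefficient of x^9 equals -trace(L) = -18, matching the sum of degrees. The largest eigenvalue, 10, is at most the vertex count 10. By the matrix-tree theorem the graph has (1/10) * product of the nonzero eigenvalues = 1 spanning tree.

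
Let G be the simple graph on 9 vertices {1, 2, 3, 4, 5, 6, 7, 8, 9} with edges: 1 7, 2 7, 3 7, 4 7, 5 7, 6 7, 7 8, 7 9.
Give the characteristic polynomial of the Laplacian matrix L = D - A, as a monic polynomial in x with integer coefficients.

x^9 - 16x^8 + 84x^7 - 224x^6 + 350x^5 - 336x^4 + 196x^3 - 64x^2 + 9x

Reading degrees in the order [1, 2, 3, 4, 5, 6, 7, 8, 9] gives [1, 1, 1, 1, 1, 1, 8, 1, 1]; set D = diag(1, 1, 1, 1, 1, 1, 8, 1, 1) and form L = D - A. Computing det(xI - L) by cofactor expansion (or equivalently via sum-over-permutations) gives x^9 - 16x^8 + 84x^7 - 224x^6 + 350x^5 - 336x^4 + 196x^3 - 64x^2 + 9x. The constant term is 0 because L is singular (the all-ones vector lies in its kernel).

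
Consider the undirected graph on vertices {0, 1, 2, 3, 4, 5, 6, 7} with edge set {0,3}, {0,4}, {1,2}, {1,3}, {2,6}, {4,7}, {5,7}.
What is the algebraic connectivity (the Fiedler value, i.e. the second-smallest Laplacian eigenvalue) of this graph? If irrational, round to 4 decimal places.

0.1522

Each diagonal entry of L is the vertex degree and each off-diagonal entry is -1 where an edge is present, 0 otherwise; in the order [0, 1, 2, 3, 4, 5, 6, 7] the diagonal is [2, 2, 2, 2, 2, 1, 1, 2]. Computing the eigenvalues of L and sorting gives [0, 0.1522, 0.5858, 1.2346, 2, 2.7654, 3.4142, 3.8478]. The Fiedler value lambda_2 = 0.1522 is strictly positive, so the graph is connected. By the matrix-tree theorem the graph has (1/8) * product of the nonzero eigenvalues = 1 spanning tree.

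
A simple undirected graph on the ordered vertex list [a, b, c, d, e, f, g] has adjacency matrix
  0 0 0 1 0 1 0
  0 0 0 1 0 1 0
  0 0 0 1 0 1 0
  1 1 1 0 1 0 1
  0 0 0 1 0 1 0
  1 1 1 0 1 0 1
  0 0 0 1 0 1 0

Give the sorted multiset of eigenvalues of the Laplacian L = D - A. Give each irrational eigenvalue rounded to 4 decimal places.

Reading degrees in the order [a, b, c, d, e, f, g] gives [2, 2, 2, 5, 2, 5, 2]; set D = diag(2, 2, 2, 5, 2, 5, 2) and form L = D - A. Since every row of L sums to 0, the all-ones vector is in the kernel and 0 is an eigenvalue. The single zero eigenvalue shows the graph is connected. There is one zero in the spectrum, matching the 1 component.

[0, 2, 2, 2, 2, 5, 7]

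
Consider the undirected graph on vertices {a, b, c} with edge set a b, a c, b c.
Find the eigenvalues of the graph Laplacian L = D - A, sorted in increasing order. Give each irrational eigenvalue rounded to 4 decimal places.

[0, 3, 3]

Reading degrees in the order [a, b, c] gives [2, 2, 2]; set D = diag(2, 2, 2) and form L = D - A. Since every row of L sums to 0, the all-ones vector is in the kernel and 0 is an eigenvalue.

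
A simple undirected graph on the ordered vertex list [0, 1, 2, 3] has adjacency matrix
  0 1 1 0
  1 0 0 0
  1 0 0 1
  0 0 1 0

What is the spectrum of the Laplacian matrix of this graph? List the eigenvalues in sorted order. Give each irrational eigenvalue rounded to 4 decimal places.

[0, 0.5858, 2, 3.4142]

Reading degrees in the order [0, 1, 2, 3] gives [2, 1, 2, 1]; set D = diag(2, 1, 2, 1) and form L = D - A. Since every row of L sums to 0, the all-ones vector is in the kernel and 0 is an eigenvalue. The single zero eigenvalue shows the graph is connected. There is one zero in the spectrum, matching the 1 component. By the matrix-tree theorem the graph has (1/4) * product of the nonzero eigenvalues = 1 spanning tree.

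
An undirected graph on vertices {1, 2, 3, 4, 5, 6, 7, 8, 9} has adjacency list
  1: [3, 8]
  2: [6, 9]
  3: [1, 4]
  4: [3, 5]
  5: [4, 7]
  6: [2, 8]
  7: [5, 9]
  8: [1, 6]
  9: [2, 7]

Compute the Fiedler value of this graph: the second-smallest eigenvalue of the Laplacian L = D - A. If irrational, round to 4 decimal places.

0.4679

With the vertex order [1, 2, 3, 4, 5, 6, 7, 8, 9], the degrees are [2, 2, 2, 2, 2, 2, 2, 2, 2], giving D = diag(2, 2, 2, 2, 2, 2, 2, 2, 2) and L = D - A. The smallest Laplacian eigenvalue is always 0. The next one, lambda_2 = 0.4679, measures how hard the graph is to disconnect: larger values mean better connectivity. The eigenvalues sum to 18, which equals trace(L) = 2|E|.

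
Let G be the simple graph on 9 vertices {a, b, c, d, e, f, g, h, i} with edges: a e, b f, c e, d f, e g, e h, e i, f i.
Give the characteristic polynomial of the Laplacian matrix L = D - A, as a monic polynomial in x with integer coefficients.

x^9 - 16x^8 + 98x^7 - 302x^6 + 522x^5 - 524x^4 + 298x^3 - 86x^2 + 9x

With the vertex order [a, b, c, d, e, f, g, h, i], the degrees are [1, 1, 1, 1, 5, 3, 1, 1, 2], giving D = diag(1, 1, 1, 1, 5, 3, 1, 1, 2) and L = D - A. L has integer entries, so p(x) = det(xI - L) has integer coefficients. Expanding the determinant yields x^9 - 16x^8 + 98x^7 - 302x^6 + 522x^5 - 524x^4 + 298x^3 - 86x^2 + 9x. Since p(0) = det(-L) = 0, x divides p(x). There is one zero in the spectrum, matching the 1 component. By the matrix-tree theorem the graph has (1/9) * product of the nonzero eigenvalues = 1 spanning tree.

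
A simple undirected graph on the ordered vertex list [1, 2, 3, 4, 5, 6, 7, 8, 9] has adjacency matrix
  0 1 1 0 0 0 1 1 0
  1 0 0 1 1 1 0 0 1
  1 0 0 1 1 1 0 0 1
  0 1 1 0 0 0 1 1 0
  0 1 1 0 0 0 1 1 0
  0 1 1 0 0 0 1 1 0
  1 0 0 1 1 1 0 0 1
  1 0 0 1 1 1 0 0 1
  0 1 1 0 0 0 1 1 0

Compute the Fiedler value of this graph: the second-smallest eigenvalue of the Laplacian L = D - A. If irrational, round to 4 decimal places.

4

Reading degrees in the order [1, 2, 3, 4, 5, 6, 7, 8, 9] gives [4, 5, 5, 4, 4, 4, 5, 5, 4]; set D = diag(4, 5, 5, 4, 4, 4, 5, 5, 4) and form L = D - A. Computing the eigenvalues of L and sorting gives [0, 4, 4, 4, 4, 5, 5, 5, 9]. The Fiedler value lambda_2 = 4 is strictly positive, so the graph is connected. The eigenvalues sum to 40, which equals trace(L) = 2|E|. By the matrix-tree theorem the graph has (1/9) * product of the nonzero eigenvalues = 32000 spanning trees.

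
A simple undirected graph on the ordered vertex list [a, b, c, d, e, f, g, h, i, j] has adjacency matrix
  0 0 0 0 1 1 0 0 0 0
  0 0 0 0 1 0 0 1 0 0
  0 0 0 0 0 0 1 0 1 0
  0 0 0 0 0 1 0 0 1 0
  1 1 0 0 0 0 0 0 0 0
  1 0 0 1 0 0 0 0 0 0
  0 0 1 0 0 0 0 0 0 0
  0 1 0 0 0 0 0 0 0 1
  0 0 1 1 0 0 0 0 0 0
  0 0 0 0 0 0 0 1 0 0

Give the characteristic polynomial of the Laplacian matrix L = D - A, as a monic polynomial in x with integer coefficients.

x^10 - 18x^9 + 136x^8 - 560x^7 + 1365x^6 - 2002x^5 + 1716x^4 - 792x^3 + 165x^2 - 10x

Reading degrees in the order [a, b, c, d, e, f, g, h, i, j] gives [2, 2, 2, 2, 2, 2, 1, 2, 2, 1]; set D = diag(2, 2, 2, 2, 2, 2, 1, 2, 2, 1) and form L = D - A. L has integer entries, so p(x) = det(xI - L) has integer coefficients. Expanding the determinant yields x^10 - 18x^9 + 136x^8 - 560x^7 + 1365x^6 - 2002x^5 + 1716x^4 - 792x^3 + 165x^2 - 10x. Since p(0) = det(-L) = 0, x divides p(x). The largest eigenvalue, 3.9021, is at most the vertex count 10.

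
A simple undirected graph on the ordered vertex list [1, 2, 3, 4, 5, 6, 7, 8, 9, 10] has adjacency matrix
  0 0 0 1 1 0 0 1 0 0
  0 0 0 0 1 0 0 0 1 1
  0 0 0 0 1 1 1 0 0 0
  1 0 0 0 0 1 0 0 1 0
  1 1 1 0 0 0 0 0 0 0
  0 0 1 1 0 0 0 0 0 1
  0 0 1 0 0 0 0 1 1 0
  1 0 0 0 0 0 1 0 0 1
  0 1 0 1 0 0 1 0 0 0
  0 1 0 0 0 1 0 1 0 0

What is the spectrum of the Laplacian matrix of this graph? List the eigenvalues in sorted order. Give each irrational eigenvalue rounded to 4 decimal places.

[0, 2, 2, 2, 2, 2, 5, 5, 5, 5]

Each diagonal entry of L is the vertex degree and each off-diagonal entry is -1 where an edge is present, 0 otherwise; in the order [1, 2, 3, 4, 5, 6, 7, 8, 9, 10] the diagonal is [3, 3, 3, 3, 3, 3, 3, 3, 3, 3]. Since every row of L sums to 0, the all-ones vector is in the kernel and 0 is an eigenvalue. The largest eigenvalue, 5, is at most the vertex count 10.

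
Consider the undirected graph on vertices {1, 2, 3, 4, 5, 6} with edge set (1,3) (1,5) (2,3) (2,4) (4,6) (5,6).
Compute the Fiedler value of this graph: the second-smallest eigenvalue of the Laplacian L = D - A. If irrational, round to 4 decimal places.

With the vertex order [1, 2, 3, 4, 5, 6], the degrees are [2, 2, 2, 2, 2, 2], giving D = diag(2, 2, 2, 2, 2, 2) and L = D - A. The smallest Laplacian eigenvalue is always 0. The next one, lambda_2 = 1, measures how hard the graph is to disconnect: larger values mean better connectivity. The eigenvalues sum to 12, which equals trace(L) = 2|E|. There is one zero in the spectrum, matching the 1 component.

1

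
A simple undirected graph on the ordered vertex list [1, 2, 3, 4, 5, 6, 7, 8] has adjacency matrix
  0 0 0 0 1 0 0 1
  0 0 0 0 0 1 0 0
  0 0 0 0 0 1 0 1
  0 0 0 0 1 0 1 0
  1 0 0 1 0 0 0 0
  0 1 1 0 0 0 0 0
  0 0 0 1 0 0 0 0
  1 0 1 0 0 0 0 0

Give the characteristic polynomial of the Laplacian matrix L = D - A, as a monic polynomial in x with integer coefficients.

Reading degrees in the order [1, 2, 3, 4, 5, 6, 7, 8] gives [2, 1, 2, 2, 2, 2, 1, 2]; set D = diag(2, 1, 2, 2, 2, 2, 1, 2) and form L = D - A. L has integer entries, so p(x) = det(xI - L) has integer coefficients. Expanding the determinant yields x^8 - 14x^7 + 78x^6 - 220x^5 + 330x^4 - 252x^3 + 84x^2 - 8x. The coefficient of x^7 equals -trace(L) = -14, matching the sum of degrees. By the matrix-tree theorem the graph has (1/8) * product of the nonzero eigenvalues = 1 spanning tree.

x^8 - 14x^7 + 78x^6 - 220x^5 + 330x^4 - 252x^3 + 84x^2 - 8x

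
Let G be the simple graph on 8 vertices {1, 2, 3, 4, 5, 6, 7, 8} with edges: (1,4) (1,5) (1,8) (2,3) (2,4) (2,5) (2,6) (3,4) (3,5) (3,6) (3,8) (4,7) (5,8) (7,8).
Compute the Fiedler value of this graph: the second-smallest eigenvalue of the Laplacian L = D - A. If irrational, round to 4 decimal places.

1.3585

Each diagonal entry of L is the vertex degree and each off-diagonal entry is -1 where an edge is present, 0 otherwise; in the order [1, 2, 3, 4, 5, 6, 7, 8] the diagonal is [3, 4, 5, 4, 4, 2, 2, 4]. Computing the eigenvalues of L and sorting gives [0, 1.3585, 2.1225, 3.4819, 3.6543, 4.9628, 5.7546, 6.6653]. The Fiedler value lambda_2 = 1.3585 is strictly positive, so the graph is connected. The eigenvalues sum to 28, which equals trace(L) = 2|E|. The largest eigenvalue, 6.6653, is at most the vertex count 8.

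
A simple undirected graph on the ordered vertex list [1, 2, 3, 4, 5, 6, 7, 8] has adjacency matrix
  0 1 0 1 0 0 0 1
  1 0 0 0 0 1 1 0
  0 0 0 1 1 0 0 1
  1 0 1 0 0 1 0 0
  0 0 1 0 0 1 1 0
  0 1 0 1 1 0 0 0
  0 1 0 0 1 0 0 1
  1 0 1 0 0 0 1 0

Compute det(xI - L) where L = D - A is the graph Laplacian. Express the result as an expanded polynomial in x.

With the vertex order [1, 2, 3, 4, 5, 6, 7, 8], the degrees are [3, 3, 3, 3, 3, 3, 3, 3], giving D = diag(3, 3, 3, 3, 3, 3, 3, 3) and L = D - A. The eigenvalues of L are [0, 2, 2, 2, 4, 4, 4, 6]; the characteristic polynomial is the product of (x - lambda_i), which multiplies out to x^8 - 24x^7 + 240x^6 - 1296x^5 + 4080x^4 - 7488x^3 + 7424x^2 - 3072x. The constant term is 0 because L is singular (the all-ones vector lies in its kernel). The eigenvalues sum to 24, which equals trace(L) = 2|E|. The largest eigenvalue, 6, is at most the vertex count 8.

x^8 - 24x^7 + 240x^6 - 1296x^5 + 4080x^4 - 7488x^3 + 7424x^2 - 3072x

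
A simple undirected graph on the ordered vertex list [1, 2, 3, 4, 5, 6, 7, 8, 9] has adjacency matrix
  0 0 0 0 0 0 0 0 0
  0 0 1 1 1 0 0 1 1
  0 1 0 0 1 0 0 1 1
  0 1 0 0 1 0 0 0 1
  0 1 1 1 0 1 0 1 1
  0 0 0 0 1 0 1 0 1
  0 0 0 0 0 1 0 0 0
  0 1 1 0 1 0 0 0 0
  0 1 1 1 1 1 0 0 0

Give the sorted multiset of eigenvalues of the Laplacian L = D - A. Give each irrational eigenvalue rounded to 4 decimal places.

[0, 0, 0.6937, 2.5791, 3.1626, 4.3042, 5.8735, 6.3489, 7.0378]

Each diagonal entry of L is the vertex degree and each off-diagonal entry is -1 where an edge is present, 0 otherwise; in the order [1, 2, 3, 4, 5, 6, 7, 8, 9] the diagonal is [0, 5, 4, 3, 6, 3, 1, 3, 5]. The multiplicity of 0 as a Laplacian eigenvalue equals the number of connected components. The 2 zero eigenvalues correspond to the 2 connected components.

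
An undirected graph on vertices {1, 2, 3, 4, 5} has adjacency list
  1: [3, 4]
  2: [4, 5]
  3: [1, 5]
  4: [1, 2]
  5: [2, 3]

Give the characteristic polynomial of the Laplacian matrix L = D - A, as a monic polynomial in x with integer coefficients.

With the vertex order [1, 2, 3, 4, 5], the degrees are [2, 2, 2, 2, 2], giving D = diag(2, 2, 2, 2, 2) and L = D - A. L has integer entries, so p(x) = det(xI - L) has integer coefficients. Expanding the determinant yields x^5 - 10x^4 + 35x^3 - 50x^2 + 25x. The coefficient of x^4 equals -trace(L) = -10, matching the sum of degrees. The eigenvalues sum to 10, which equals trace(L) = 2|E|.

x^5 - 10x^4 + 35x^3 - 50x^2 + 25x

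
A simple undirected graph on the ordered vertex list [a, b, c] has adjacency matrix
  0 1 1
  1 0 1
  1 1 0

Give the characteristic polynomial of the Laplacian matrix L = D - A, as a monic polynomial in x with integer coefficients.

x^3 - 6x^2 + 9x

Each diagonal entry of L is the vertex degree and each off-diagonal entry is -1 where an edge is present, 0 otherwise; in the order [a, b, c] the diagonal is [2, 2, 2]. L has integer entries, so p(x) = det(xI - L) has integer coefficients. Expanding the determinant yields x^3 - 6x^2 + 9x. Since p(0) = det(-L) = 0, x divides p(x). The largest eigenvalue, 3, is at most the vertex count 3.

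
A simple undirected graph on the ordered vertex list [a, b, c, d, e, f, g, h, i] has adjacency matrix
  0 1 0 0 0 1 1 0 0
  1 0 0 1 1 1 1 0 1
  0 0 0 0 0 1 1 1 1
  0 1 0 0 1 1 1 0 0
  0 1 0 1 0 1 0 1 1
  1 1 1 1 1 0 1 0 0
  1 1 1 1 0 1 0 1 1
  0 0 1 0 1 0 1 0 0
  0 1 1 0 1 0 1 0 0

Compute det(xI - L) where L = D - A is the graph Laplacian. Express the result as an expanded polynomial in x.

x^9 - 42x^8 + 755x^7 - 7578x^6 + 46397x^5 - 177254x^4 + 412262x^3 - 533276x^2 + 293499x

Each diagonal entry of L is the vertex degree and each off-diagonal entry is -1 where an edge is present, 0 otherwise; in the order [a, b, c, d, e, f, g, h, i] the diagonal is [3, 6, 4, 4, 5, 6, 7, 3, 4]. Computing det(xI - L) by cofactor expansion (or equivalently via sum-over-permutations) gives x^9 - 42x^8 + 755x^7 - 7578x^6 + 46397x^5 - 177254x^4 + 412262x^3 - 533276x^2 + 293499x. The coefficient of x^8 equals -trace(L) = -42, matching the sum of degrees.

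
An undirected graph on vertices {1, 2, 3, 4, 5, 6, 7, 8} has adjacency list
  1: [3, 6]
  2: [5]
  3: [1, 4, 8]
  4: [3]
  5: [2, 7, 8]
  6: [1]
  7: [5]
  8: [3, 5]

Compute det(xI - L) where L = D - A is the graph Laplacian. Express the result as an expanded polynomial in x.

Reading degrees in the order [1, 2, 3, 4, 5, 6, 7, 8] gives [2, 1, 3, 1, 3, 1, 1, 2]; set D = diag(2, 1, 3, 1, 3, 1, 1, 2) and form L = D - A. Computing det(xI - L) by cofactor expansion (or equivalently via sum-over-permutations) gives x^8 - 14x^7 + 76x^6 - 204x^5 + 288x^4 - 210x^3 + 71x^2 - 8x. The coefficient of x^7 equals -trace(L) = -14, matching the sum of degrees. There is one zero in the spectrum, matching the 1 component.

x^8 - 14x^7 + 76x^6 - 204x^5 + 288x^4 - 210x^3 + 71x^2 - 8x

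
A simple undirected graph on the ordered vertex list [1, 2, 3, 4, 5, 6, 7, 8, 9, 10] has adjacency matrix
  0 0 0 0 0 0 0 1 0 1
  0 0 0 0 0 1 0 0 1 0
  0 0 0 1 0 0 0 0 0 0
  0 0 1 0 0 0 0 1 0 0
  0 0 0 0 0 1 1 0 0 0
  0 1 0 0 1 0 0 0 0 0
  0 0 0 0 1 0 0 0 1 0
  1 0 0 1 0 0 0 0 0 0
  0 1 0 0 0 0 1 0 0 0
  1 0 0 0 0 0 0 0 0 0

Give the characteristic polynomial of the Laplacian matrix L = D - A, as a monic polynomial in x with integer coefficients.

With the vertex order [1, 2, 3, 4, 5, 6, 7, 8, 9, 10], the degrees are [2, 2, 1, 2, 2, 2, 2, 2, 2, 1], giving D = diag(2, 2, 1, 2, 2, 2, 2, 2, 2, 1) and L = D - A. L has integer entries, so p(x) = det(xI - L) has integer coefficients. Expanding the determinant yields x^10 - 18x^9 + 136x^8 - 560x^7 + 1365x^6 - 2000x^5 + 1700x^4 - 750x^3 + 125x^2. The coefficient of x^9 equals -trace(L) = -18, matching the sum of degrees. The largest eigenvalue, 3.6180, is at most the vertex count 10. The eigenvalues sum to 18, which equals trace(L) = 2|E|.

x^10 - 18x^9 + 136x^8 - 560x^7 + 1365x^6 - 2000x^5 + 1700x^4 - 750x^3 + 125x^2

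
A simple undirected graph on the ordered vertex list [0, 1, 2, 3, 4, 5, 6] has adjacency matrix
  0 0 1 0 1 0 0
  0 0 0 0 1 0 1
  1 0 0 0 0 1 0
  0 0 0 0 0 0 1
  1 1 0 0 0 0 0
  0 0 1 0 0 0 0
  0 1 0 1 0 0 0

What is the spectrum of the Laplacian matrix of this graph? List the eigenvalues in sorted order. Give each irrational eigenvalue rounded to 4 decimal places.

With the vertex order [0, 1, 2, 3, 4, 5, 6], the degrees are [2, 2, 2, 1, 2, 1, 2], giving D = diag(2, 2, 2, 1, 2, 1, 2) and L = D - A. L is symmetric positive semidefinite, so every eigenvalue is real and nonnegative. The eigenvalues sum to 12, which equals trace(L) = 2|E|. There is one zero in the spectrum, matching the 1 component.

[0, 0.1981, 0.7530, 1.5550, 2.4450, 3.2470, 3.8019]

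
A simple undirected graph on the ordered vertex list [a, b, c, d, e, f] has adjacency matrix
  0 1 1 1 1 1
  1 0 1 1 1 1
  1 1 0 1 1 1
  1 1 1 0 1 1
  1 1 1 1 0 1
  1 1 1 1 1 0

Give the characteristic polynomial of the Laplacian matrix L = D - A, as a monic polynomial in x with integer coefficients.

x^6 - 30x^5 + 360x^4 - 2160x^3 + 6480x^2 - 7776x

With the vertex order [a, b, c, d, e, f], the degrees are [5, 5, 5, 5, 5, 5], giving D = diag(5, 5, 5, 5, 5, 5) and L = D - A. The eigenvalues of L are [0, 6, 6, 6, 6, 6]; the characteristic polynomial is the product of (x - lambda_i), which multiplies out to x^6 - 30x^5 + 360x^4 - 2160x^3 + 6480x^2 - 7776x. Since p(0) = det(-L) = 0, x divides p(x). The largest eigenvalue, 6, is at most the vertex count 6.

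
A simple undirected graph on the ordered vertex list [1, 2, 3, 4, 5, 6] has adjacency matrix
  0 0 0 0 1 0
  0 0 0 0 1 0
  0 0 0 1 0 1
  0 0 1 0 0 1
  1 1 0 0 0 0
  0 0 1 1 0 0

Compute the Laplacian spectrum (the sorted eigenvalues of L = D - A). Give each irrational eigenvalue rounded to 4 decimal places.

[0, 0, 1, 3, 3, 3]

With the vertex order [1, 2, 3, 4, 5, 6], the degrees are [1, 1, 2, 2, 2, 2], giving D = diag(1, 1, 2, 2, 2, 2) and L = D - A. L is symmetric positive semidefinite, so every eigenvalue is real and nonnegative. The 2 zero eigenvalues correspond to the 2 connected components. The largest eigenvalue, 3, is at most the vertex count 6. The eigenvalues sum to 10, which equals trace(L) = 2|E|.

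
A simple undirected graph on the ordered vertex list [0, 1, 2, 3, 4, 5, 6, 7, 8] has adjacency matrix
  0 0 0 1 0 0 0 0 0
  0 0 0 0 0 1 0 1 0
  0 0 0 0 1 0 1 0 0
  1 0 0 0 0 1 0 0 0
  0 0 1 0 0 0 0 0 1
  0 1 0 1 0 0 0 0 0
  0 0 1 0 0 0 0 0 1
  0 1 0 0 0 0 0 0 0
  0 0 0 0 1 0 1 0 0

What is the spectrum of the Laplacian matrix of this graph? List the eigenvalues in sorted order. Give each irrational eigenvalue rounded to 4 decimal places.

[0, 0, 0.3820, 1.3820, 2, 2, 2.6180, 3.6180, 4]

Reading degrees in the order [0, 1, 2, 3, 4, 5, 6, 7, 8] gives [1, 2, 2, 2, 2, 2, 2, 1, 2]; set D = diag(1, 2, 2, 2, 2, 2, 2, 1, 2) and form L = D - A. The multiplicity of 0 as a Laplacian eigenvalue equals the number of connected components. The 2 zero eigenvalues correspond to the 2 connected components. The eigenvalues sum to 16, which equals trace(L) = 2|E|.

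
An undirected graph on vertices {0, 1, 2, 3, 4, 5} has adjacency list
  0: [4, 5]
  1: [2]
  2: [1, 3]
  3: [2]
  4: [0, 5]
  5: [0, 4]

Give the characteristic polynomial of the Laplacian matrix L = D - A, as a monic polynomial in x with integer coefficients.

With the vertex order [0, 1, 2, 3, 4, 5], the degrees are [2, 1, 2, 1, 2, 2], giving D = diag(2, 1, 2, 1, 2, 2) and L = D - A. The eigenvalues of L are [0, 0, 1, 3, 3, 3]; the characteristic polynomial is the product of (x - lambda_i), which multiplies out to x^6 - 10x^5 + 36x^4 - 54x^3 + 27x^2. The constant term is 0 because L is singular (the all-ones vector lies in its kernel). The eigenvalues sum to 10, which equals trace(L) = 2|E|.

x^6 - 10x^5 + 36x^4 - 54x^3 + 27x^2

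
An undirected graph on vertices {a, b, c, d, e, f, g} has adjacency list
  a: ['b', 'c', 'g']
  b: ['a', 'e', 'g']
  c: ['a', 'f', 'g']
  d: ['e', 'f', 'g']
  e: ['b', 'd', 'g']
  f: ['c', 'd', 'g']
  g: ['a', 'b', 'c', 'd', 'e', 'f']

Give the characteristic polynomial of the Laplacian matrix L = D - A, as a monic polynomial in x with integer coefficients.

x^7 - 24x^6 + 231x^5 - 1140x^4 + 3036x^3 - 4128x^2 + 2240x

With the vertex order [a, b, c, d, e, f, g], the degrees are [3, 3, 3, 3, 3, 3, 6], giving D = diag(3, 3, 3, 3, 3, 3, 6) and L = D - A. L has integer entries, so p(x) = det(xI - L) has integer coefficients. Expanding the determinant yields x^7 - 24x^6 + 231x^5 - 1140x^4 + 3036x^3 - 4128x^2 + 2240x. Since p(0) = det(-L) = 0, x divides p(x). The largest eigenvalue, 7, is at most the vertex count 7. There is one zero in the spectrum, matching the 1 component.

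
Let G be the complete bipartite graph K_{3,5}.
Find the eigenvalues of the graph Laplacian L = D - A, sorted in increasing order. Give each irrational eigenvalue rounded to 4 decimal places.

[0, 3, 3, 3, 3, 5, 5, 8]

The graph has 8 vertices and degree multiset [5, 5, 5, 3, 3, 3, 3, 3]; D is the diagonal matrix of degrees and L = D - A. Diagonalising L (or applying a numerical eigensolver to the 8x8 matrix) gives the spectrum above. The single zero eigenvalue shows the graph is connected. The eigenvalues sum to 30, which equals trace(L) = 2|E|.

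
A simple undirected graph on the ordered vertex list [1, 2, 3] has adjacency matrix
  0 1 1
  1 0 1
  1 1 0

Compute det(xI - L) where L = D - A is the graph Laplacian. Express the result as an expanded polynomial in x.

x^3 - 6x^2 + 9x

With the vertex order [1, 2, 3], the degrees are [2, 2, 2], giving D = diag(2, 2, 2) and L = D - A. Computing det(xI - L) by cofactor expansion (or equivalently via sum-over-permutations) gives x^3 - 6x^2 + 9x. The constant term is 0 because L is singular (the all-ones vector lies in its kernel).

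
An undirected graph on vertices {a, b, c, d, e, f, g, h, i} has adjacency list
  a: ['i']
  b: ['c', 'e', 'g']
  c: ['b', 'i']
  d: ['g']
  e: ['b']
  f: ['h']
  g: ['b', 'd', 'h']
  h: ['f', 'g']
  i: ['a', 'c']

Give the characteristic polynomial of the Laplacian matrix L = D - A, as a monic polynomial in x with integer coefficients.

With the vertex order [a, b, c, d, e, f, g, h, i], the degrees are [1, 3, 2, 1, 1, 1, 3, 2, 2], giving D = diag(1, 3, 2, 1, 1, 1, 3, 2, 2) and L = D - A. L has integer entries, so p(x) = det(xI - L) has integer coefficients. Expanding the determinant yields x^9 - 16x^8 + 103x^7 - 344x^6 + 641x^5 - 668x^4 + 371x^3 - 98x^2 + 9x. Since p(0) = det(-L) = 0, x divides p(x).

x^9 - 16x^8 + 103x^7 - 344x^6 + 641x^5 - 668x^4 + 371x^3 - 98x^2 + 9x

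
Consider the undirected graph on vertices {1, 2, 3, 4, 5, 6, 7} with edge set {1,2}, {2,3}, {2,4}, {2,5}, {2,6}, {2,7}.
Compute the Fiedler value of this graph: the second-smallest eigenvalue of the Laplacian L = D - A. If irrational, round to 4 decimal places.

1

With the vertex order [1, 2, 3, 4, 5, 6, 7], the degrees are [1, 6, 1, 1, 1, 1, 1], giving D = diag(1, 6, 1, 1, 1, 1, 1) and L = D - A. Computing the eigenvalues of L and sorting gives [0, 1, 1, 1, 1, 1, 7]. The Fiedler value lambda_2 = 1 is strictly positive, so the graph is connected.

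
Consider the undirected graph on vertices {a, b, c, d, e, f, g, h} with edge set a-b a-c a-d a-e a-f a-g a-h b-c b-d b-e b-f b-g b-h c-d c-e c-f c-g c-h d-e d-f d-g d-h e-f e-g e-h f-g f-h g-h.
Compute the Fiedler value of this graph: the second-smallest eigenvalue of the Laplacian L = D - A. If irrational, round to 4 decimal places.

8

Reading degrees in the order [a, b, c, d, e, f, g, h] gives [7, 7, 7, 7, 7, 7, 7, 7]; set D = diag(7, 7, 7, 7, 7, 7, 7, 7) and form L = D - A. The smallest Laplacian eigenvalue is always 0. The next one, lambda_2 = 8, measures how hard the graph is to disconnect: larger values mean better connectivity. The eigenvalues sum to 56, which equals trace(L) = 2|E|.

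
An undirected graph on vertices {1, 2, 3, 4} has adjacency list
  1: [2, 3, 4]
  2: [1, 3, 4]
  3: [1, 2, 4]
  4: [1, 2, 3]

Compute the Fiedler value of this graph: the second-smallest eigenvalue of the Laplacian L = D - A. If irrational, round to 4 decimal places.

4

With the vertex order [1, 2, 3, 4], the degrees are [3, 3, 3, 3], giving D = diag(3, 3, 3, 3) and L = D - A. The sorted Laplacian eigenvalues are [0, 4, 4, 4]; the algebraic connectivity is the second entry, 4. The eigenvalues sum to 12, which equals trace(L) = 2|E|.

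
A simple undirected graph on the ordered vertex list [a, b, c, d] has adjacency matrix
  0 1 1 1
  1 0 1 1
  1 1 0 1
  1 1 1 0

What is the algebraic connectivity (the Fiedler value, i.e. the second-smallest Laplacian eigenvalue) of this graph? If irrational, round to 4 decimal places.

With the vertex order [a, b, c, d], the degrees are [3, 3, 3, 3], giving D = diag(3, 3, 3, 3) and L = D - A. Computing the eigenvalues of L and sorting gives [0, 4, 4, 4]. The Fiedler value lambda_2 = 4 is strictly positive, so the graph is connected. By the matrix-tree theorem the graph has (1/4) * product of the nonzero eigenvalues = 16 spanning trees.

4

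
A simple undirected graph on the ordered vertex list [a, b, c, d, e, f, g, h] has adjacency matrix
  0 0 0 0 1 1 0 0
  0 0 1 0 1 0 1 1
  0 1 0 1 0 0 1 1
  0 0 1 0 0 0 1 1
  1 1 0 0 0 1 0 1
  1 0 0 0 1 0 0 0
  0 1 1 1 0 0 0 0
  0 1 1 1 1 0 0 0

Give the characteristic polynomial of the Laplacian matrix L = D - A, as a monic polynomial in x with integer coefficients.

Reading degrees in the order [a, b, c, d, e, f, g, h] gives [2, 4, 4, 3, 4, 2, 3, 4]; set D = diag(2, 4, 4, 3, 4, 2, 3, 4) and form L = D - A. L has integer entries, so p(x) = det(xI - L) has integer coefficients. Expanding the determinant yields x^8 - 26x^7 + 280x^6 - 1608x^5 + 5262x^4 - 9628x^3 + 8763x^2 - 2736x. The coefficient of x^7 equals -trace(L) = -26, matching the sum of degrees. There is one zero in the spectrum, matching the 1 component.

x^8 - 26x^7 + 280x^6 - 1608x^5 + 5262x^4 - 9628x^3 + 8763x^2 - 2736x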